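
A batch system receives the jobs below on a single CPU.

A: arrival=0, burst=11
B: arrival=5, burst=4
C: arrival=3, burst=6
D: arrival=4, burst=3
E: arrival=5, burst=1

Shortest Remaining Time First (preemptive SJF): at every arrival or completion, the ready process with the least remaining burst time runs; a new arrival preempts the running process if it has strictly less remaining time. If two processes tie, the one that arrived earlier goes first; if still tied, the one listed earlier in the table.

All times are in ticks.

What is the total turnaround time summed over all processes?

51

Gantt: | A 0-3 | C 3-4 | D 4-5 | E 5-6 | D 6-8 | B 8-12 | C 12-17 | A 17-25 |
Completion: A=25  B=12  C=17  D=8  E=6
Turnaround (C−A): A=25  B=7  C=14  D=4  E=1
Turnaround = completion − arrival: A=25, B=7, C=14, D=4, E=1
Total turnaround = 25 + 7 + 14 + 4 + 1 = 51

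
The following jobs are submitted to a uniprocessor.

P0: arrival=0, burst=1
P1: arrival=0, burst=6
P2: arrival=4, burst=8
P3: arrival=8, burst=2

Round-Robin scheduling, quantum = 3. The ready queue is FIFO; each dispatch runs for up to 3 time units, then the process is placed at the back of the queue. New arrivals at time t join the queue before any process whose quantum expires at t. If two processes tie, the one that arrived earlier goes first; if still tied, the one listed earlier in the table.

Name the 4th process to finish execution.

Schedule: | P0 0-1 | P1 1-4 | P2 4-7 | P1 7-10 | P2 10-13 | P3 13-15 | P2 15-17 |
Completion: P0=1  P1=10  P2=17  P3=15
Turnaround (C−A): P0=1  P1=10  P2=13  P3=7
Finish order: P0 → P1 → P3 → P2

P2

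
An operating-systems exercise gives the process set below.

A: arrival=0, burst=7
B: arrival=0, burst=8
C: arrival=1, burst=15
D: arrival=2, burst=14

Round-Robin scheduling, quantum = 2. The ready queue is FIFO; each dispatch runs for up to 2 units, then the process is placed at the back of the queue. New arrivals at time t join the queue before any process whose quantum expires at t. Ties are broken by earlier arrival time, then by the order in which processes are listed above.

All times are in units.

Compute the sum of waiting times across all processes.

Gantt: | A 0-2 | B 2-4 | C 4-6 | D 6-8 | A 8-10 | B 10-12 | C 12-14 | D 14-16 | A 16-18 | B 18-20 | C 20-22 | D 22-24 | A 24-25 | B 25-27 | C 27-29 | D 29-31 | C 31-33 | D 33-35 | C 35-37 | D 37-39 | C 39-41 | D 41-43 | C 43-44 |
Completion: A=25  B=27  C=44  D=43
Waiting = turnaround − burst: A=18, B=19, C=28, D=27
Total waiting = 18 + 19 + 28 + 27 = 92

92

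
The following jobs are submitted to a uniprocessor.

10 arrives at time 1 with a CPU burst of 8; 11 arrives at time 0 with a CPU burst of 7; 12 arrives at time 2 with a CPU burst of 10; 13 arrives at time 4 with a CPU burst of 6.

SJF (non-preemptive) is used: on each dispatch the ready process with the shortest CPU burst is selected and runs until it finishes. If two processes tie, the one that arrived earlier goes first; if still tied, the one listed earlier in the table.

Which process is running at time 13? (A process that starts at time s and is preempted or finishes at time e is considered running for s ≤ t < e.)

10

Timeline: | 11 0-7 | 13 7-13 | 10 13-21 | 12 21-31 |
Completion: 10=21  11=7  12=31  13=13
Turnaround (C−A): 10=20  11=7  12=29  13=9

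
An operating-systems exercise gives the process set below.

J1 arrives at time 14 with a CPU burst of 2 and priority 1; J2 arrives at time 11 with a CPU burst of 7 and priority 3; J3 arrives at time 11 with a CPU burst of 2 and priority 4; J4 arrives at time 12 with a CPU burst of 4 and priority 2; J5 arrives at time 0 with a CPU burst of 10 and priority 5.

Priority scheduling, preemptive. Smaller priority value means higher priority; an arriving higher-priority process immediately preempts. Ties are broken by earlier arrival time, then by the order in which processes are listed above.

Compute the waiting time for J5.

Timeline: | J5 0-10 | idle 10-11 | J2 11-12 | J4 12-14 | J1 14-16 | J4 16-18 | J2 18-24 | J3 24-26 |
Completion: J1=16  J2=24  J3=26  J4=18  J5=10
Turnaround (C−A): J1=2  J2=13  J3=15  J4=6  J5=10
Waiting(J5) = turnaround − burst = 10 − 10 = 0

0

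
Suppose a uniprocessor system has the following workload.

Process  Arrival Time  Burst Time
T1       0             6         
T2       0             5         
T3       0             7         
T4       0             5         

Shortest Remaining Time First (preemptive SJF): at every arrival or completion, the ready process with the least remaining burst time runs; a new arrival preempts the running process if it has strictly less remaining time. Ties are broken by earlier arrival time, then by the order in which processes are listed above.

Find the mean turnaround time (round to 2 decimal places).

Timeline: | T2 0-5 | T4 5-10 | T1 10-16 | T3 16-23 |
Completion: T1=16  T2=5  T3=23  T4=10
Turnaround (C−A): T1=16  T2=5  T3=23  T4=10
Turnaround times: T1=16, T2=5, T3=23, T4=10
Average turnaround = (16+5+23+10) / 4 = 54/4 = 13.50

13.50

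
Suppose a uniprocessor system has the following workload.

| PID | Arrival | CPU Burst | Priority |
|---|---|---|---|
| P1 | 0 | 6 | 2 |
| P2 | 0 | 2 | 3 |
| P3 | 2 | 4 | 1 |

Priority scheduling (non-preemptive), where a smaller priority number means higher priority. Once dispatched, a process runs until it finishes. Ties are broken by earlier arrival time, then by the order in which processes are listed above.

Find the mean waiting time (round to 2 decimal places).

4.67

Gantt: | P1 0-6 | P3 6-10 | P2 10-12 |
Completion: P1=6  P2=12  P3=10
Turnaround (C−A): P1=6  P2=12  P3=8
Waiting times: P1=0, P2=10, P3=4
Average waiting = (0+10+4) / 3 = 14/3 = 4.67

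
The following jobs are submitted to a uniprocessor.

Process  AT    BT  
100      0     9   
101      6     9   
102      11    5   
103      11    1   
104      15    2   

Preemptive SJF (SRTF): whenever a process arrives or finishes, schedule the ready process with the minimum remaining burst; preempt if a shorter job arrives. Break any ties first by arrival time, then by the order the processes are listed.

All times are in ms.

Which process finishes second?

103

Gantt: | 100 0-9 | 101 9-11 | 103 11-12 | 102 12-17 | 104 17-19 | 101 19-26 |
Completion: 100=9  101=26  102=17  103=12  104=19
Finish order: 100 → 103 → 102 → 104 → 101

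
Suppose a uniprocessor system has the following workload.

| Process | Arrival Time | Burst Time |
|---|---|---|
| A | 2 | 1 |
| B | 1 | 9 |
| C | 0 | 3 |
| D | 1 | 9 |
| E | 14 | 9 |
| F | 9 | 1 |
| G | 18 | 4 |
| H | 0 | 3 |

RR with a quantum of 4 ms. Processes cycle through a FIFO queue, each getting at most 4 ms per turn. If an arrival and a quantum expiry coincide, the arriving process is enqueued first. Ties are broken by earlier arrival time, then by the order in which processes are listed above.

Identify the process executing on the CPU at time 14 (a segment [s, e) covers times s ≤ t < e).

A

Schedule: | C 0-3 | H 3-6 | B 6-10 | D 10-14 | A 14-15 | F 15-16 | B 16-20 | E 20-24 | D 24-28 | G 28-32 | B 32-33 | E 33-37 | D 37-38 | E 38-39 |
Completion: A=15  B=33  C=3  D=38  E=39  F=16  G=32  H=6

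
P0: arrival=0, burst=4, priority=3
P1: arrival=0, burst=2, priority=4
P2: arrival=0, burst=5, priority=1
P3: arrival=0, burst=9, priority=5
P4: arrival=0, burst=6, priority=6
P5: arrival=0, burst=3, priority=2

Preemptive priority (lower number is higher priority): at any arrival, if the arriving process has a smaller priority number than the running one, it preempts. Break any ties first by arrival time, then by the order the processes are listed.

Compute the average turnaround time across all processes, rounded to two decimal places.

15.17

Schedule: | P2 0-5 | P5 5-8 | P0 8-12 | P1 12-14 | P3 14-23 | P4 23-29 |
Completion: P0=12  P1=14  P2=5  P3=23  P4=29  P5=8
Turnaround (C−A): P0=12  P1=14  P2=5  P3=23  P4=29  P5=8
Turnaround times: P0=12, P1=14, P2=5, P3=23, P4=29, P5=8
Average turnaround = (12+14+5+23+29+8) / 6 = 91/6 = 15.17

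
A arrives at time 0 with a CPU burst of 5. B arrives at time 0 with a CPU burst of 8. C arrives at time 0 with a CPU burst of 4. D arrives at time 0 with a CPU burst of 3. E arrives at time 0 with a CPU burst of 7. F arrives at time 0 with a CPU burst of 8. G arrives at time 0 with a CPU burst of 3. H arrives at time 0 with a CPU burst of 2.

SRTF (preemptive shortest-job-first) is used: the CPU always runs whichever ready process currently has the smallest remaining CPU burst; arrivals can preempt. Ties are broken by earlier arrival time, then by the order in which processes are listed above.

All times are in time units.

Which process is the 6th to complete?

E

Timeline: | H 0-2 | D 2-5 | G 5-8 | C 8-12 | A 12-17 | E 17-24 | B 24-32 | F 32-40 |
Completion: A=17  B=32  C=12  D=5  E=24  F=40  G=8  H=2
Turnaround (C−A): A=17  B=32  C=12  D=5  E=24  F=40  G=8  H=2
Finish order: H → D → G → C → A → E → B → F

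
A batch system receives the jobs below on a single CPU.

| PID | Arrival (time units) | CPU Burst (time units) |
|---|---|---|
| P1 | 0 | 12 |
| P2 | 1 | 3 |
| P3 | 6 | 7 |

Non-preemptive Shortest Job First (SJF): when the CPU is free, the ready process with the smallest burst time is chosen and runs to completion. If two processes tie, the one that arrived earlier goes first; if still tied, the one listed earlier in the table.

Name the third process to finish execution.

Timeline: | P1 0-12 | P2 12-15 | P3 15-22 |
Completion: P1=12  P2=15  P3=22
Finish order: P1 → P2 → P3

P3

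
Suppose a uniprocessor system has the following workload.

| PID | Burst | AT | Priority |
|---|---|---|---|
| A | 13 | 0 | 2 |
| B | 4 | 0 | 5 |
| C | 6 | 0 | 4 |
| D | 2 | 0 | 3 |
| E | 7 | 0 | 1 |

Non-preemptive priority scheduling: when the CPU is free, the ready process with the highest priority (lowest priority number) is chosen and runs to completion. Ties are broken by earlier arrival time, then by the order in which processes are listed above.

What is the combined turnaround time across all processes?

109

Schedule: | E 0-7 | A 7-20 | D 20-22 | C 22-28 | B 28-32 |
Completion: A=20  B=32  C=28  D=22  E=7
Turnaround = completion − arrival: A=20, B=32, C=28, D=22, E=7
Total turnaround = 20 + 32 + 28 + 22 + 7 = 109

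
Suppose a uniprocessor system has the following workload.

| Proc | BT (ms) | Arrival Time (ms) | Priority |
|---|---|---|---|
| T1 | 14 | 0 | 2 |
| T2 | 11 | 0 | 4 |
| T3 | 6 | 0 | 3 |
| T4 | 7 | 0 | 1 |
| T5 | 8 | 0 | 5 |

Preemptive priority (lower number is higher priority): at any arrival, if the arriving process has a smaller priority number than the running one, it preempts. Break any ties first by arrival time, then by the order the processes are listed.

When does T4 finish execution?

7

Timeline: | T4 0-7 | T1 7-21 | T3 21-27 | T2 27-38 | T5 38-46 |
Completion: T1=21  T2=38  T3=27  T4=7  T5=46
Turnaround (C−A): T1=21  T2=38  T3=27  T4=7  T5=46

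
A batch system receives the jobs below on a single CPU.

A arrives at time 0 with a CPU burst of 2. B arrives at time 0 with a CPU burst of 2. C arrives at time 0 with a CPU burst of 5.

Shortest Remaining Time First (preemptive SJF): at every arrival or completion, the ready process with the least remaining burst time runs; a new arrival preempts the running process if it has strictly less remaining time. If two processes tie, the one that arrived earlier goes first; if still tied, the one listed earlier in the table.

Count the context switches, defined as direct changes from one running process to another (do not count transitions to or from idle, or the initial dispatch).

Schedule: | A 0-2 | B 2-4 | C 4-9 |
Completion: A=2  B=4  C=9
Turnaround (C−A): A=2  B=4  C=9

2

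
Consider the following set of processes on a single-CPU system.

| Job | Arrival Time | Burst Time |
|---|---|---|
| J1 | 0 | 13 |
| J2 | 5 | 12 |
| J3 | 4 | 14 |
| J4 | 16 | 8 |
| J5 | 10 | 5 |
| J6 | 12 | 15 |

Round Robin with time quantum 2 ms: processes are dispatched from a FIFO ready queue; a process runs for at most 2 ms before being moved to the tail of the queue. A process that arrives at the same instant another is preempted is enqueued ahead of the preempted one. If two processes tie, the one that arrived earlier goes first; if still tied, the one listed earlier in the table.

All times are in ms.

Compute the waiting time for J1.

33

Gantt: | J1 0-4 | J3 4-6 | J1 6-8 | J2 8-10 | J3 10-12 | J1 12-14 | J5 14-16 | J2 16-18 | J6 18-20 | J3 20-22 | J1 22-24 | J4 24-26 | J5 26-28 | J2 28-30 | J6 30-32 | J3 32-34 | J1 34-36 | J4 36-38 | J5 38-39 | J2 39-41 | J6 41-43 | J3 43-45 | J1 45-46 | J4 46-48 | J2 48-50 | J6 50-52 | J3 52-54 | J4 54-56 | J2 56-58 | J6 58-60 | J3 60-62 | J6 62-67 |
Completion: J1=46  J2=58  J3=62  J4=56  J5=39  J6=67
Turnaround (C−A): J1=46  J2=53  J3=58  J4=40  J5=29  J6=55
Waiting(J1) = turnaround − burst = 46 − 13 = 33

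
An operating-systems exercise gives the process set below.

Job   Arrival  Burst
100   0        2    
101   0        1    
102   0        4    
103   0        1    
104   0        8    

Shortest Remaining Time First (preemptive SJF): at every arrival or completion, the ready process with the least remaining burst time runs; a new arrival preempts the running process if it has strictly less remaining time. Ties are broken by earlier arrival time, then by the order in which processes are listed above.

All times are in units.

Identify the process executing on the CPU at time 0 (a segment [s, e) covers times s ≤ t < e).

Timeline: | 101 0-1 | 103 1-2 | 100 2-4 | 102 4-8 | 104 8-16 |
Completion: 100=4  101=1  102=8  103=2  104=16
Turnaround (C−A): 100=4  101=1  102=8  103=2  104=16

101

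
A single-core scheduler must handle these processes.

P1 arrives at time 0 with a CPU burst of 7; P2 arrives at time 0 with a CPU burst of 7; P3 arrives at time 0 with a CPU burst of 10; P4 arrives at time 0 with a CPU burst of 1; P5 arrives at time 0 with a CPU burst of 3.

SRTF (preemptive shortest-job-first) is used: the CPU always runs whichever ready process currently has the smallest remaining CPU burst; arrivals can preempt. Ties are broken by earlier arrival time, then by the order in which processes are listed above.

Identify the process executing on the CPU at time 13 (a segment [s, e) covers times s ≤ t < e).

Schedule: | P4 0-1 | P5 1-4 | P1 4-11 | P2 11-18 | P3 18-28 |
Completion: P1=11  P2=18  P3=28  P4=1  P5=4
Turnaround (C−A): P1=11  P2=18  P3=28  P4=1  P5=4

P2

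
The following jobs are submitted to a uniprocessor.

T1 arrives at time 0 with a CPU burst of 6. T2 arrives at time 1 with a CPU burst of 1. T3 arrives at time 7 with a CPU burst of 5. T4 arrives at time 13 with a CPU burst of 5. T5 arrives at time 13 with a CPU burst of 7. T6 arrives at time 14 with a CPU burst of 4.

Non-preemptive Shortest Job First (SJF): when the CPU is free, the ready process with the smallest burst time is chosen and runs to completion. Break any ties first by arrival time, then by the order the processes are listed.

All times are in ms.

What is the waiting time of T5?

9

Gantt: | T1 0-6 | T2 6-7 | T3 7-12 | idle 12-13 | T4 13-18 | T6 18-22 | T5 22-29 |
Completion: T1=6  T2=7  T3=12  T4=18  T5=29  T6=22
Turnaround (C−A): T1=6  T2=6  T3=5  T4=5  T5=16  T6=8
Waiting(T5) = turnaround − burst = 16 − 7 = 9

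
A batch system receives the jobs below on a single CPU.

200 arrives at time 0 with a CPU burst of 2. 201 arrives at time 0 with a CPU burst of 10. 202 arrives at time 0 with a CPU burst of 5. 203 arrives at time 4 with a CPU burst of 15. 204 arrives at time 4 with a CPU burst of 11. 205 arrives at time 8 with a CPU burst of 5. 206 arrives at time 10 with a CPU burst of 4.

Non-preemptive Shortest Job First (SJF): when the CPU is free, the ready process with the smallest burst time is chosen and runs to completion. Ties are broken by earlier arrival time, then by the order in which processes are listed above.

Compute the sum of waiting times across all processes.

Timeline: | 200 0-2 | 202 2-7 | 201 7-17 | 206 17-21 | 205 21-26 | 204 26-37 | 203 37-52 |
Completion: 200=2  201=17  202=7  203=52  204=37  205=26  206=21
Turnaround (C−A): 200=2  201=17  202=7  203=48  204=33  205=18  206=11
Waiting = turnaround − burst: 200=0, 201=7, 202=2, 203=33, 204=22, 205=13, 206=7
Total waiting = 0 + 7 + 2 + 33 + 22 + 13 + 7 = 84

84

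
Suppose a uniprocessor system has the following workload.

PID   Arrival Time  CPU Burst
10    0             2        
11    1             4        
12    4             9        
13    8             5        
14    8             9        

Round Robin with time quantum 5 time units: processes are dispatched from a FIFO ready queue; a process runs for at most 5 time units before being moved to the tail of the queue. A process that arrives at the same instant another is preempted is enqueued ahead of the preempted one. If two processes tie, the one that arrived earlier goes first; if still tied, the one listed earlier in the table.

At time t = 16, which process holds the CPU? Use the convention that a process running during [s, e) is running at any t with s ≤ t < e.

Timeline: | 10 0-2 | 11 2-6 | 12 6-11 | 13 11-16 | 14 16-21 | 12 21-25 | 14 25-29 |
Completion: 10=2  11=6  12=25  13=16  14=29
Turnaround (C−A): 10=2  11=5  12=21  13=8  14=21

14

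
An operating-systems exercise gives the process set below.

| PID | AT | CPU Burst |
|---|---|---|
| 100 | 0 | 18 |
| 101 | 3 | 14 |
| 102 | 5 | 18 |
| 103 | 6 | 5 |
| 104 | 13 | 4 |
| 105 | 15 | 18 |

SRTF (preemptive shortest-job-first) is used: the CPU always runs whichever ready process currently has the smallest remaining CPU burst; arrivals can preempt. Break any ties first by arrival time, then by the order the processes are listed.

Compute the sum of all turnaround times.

Timeline: | 100 0-3 | 101 3-6 | 103 6-11 | 101 11-13 | 104 13-17 | 101 17-26 | 100 26-41 | 102 41-59 | 105 59-77 |
Completion: 100=41  101=26  102=59  103=11  104=17  105=77
Turnaround = completion − arrival: 100=41, 101=23, 102=54, 103=5, 104=4, 105=62
Total turnaround = 41 + 23 + 54 + 5 + 4 + 62 = 189

189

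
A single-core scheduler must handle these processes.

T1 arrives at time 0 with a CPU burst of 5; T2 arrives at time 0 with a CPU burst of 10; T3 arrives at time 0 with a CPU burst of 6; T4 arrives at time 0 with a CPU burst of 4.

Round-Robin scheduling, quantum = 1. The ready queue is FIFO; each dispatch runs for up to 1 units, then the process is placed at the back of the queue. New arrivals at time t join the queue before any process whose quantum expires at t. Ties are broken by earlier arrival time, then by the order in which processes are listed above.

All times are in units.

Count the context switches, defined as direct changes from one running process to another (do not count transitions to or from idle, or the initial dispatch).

21

Gantt: | T1 0-1 | T2 1-2 | T3 2-3 | T4 3-4 | T1 4-5 | T2 5-6 | T3 6-7 | T4 7-8 | T1 8-9 | T2 9-10 | T3 10-11 | T4 11-12 | T1 12-13 | T2 13-14 | T3 14-15 | T4 15-16 | T1 16-17 | T2 17-18 | T3 18-19 | T2 19-20 | T3 20-21 | T2 21-25 |
Completion: T1=17  T2=25  T3=21  T4=16
Turnaround (C−A): T1=17  T2=25  T3=21  T4=16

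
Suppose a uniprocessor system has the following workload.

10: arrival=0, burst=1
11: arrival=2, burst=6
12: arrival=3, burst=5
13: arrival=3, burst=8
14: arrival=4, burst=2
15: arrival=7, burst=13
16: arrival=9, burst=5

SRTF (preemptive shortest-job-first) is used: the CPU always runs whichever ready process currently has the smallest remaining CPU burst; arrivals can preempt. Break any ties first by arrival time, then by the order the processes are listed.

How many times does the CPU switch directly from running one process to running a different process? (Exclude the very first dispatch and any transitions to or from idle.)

6

Timeline: | 10 0-1 | idle 1-2 | 11 2-4 | 14 4-6 | 11 6-10 | 12 10-15 | 16 15-20 | 13 20-28 | 15 28-41 |
Completion: 10=1  11=10  12=15  13=28  14=6  15=41  16=20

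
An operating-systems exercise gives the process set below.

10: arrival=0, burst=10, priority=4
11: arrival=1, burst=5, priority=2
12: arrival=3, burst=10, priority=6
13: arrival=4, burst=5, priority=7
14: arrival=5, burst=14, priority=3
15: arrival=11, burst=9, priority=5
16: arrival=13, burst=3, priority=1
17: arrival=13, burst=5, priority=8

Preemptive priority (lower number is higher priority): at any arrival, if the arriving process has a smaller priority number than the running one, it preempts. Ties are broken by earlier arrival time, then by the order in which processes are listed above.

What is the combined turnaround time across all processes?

Gantt: | 10 0-1 | 11 1-6 | 14 6-13 | 16 13-16 | 14 16-23 | 10 23-32 | 15 32-41 | 12 41-51 | 13 51-56 | 17 56-61 |
Completion: 10=32  11=6  12=51  13=56  14=23  15=41  16=16  17=61
Turnaround = completion − arrival: 10=32, 11=5, 12=48, 13=52, 14=18, 15=30, 16=3, 17=48
Total turnaround = 32 + 5 + 48 + 52 + 18 + 30 + 3 + 48 = 236

236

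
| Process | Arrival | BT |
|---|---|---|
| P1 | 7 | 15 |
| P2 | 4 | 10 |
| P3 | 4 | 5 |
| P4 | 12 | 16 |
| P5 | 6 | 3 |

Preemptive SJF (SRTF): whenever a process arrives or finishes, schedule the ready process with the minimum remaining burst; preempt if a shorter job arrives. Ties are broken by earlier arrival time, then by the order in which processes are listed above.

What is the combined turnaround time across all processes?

Gantt: | idle 0-4 | P3 4-9 | P5 9-12 | P2 12-22 | P1 22-37 | P4 37-53 |
Completion: P1=37  P2=22  P3=9  P4=53  P5=12
Turnaround (C−A): P1=30  P2=18  P3=5  P4=41  P5=6
Turnaround = completion − arrival: P1=30, P2=18, P3=5, P4=41, P5=6
Total turnaround = 30 + 18 + 5 + 41 + 6 = 100

100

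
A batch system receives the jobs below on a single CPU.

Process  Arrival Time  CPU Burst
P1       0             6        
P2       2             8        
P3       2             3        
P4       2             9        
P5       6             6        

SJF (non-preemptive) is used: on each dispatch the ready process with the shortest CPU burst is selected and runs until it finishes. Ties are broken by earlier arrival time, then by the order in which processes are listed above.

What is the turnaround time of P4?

30

Schedule: | P1 0-6 | P3 6-9 | P5 9-15 | P2 15-23 | P4 23-32 |
Completion: P1=6  P2=23  P3=9  P4=32  P5=15
Turnaround (C−A): P1=6  P2=21  P3=7  P4=30  P5=9
Turnaround(P4) = completion − arrival = 32 − 2 = 30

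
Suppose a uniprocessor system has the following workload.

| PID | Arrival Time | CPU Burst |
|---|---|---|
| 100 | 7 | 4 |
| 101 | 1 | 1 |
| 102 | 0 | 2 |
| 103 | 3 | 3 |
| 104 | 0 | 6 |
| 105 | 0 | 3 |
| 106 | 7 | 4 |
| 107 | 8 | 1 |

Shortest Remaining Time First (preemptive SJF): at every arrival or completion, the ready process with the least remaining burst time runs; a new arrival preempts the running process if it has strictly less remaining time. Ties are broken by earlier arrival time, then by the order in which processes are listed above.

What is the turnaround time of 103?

Timeline: | 102 0-2 | 101 2-3 | 105 3-6 | 103 6-9 | 107 9-10 | 100 10-14 | 106 14-18 | 104 18-24 |
Completion: 100=14  101=3  102=2  103=9  104=24  105=6  106=18  107=10
Turnaround(103) = completion − arrival = 9 − 3 = 6

6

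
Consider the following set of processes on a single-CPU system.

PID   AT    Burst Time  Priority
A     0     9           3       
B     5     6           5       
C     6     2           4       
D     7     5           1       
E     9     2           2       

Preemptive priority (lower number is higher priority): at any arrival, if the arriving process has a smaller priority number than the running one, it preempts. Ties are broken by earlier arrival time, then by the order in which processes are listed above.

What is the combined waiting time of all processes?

Schedule: | A 0-7 | D 7-12 | E 12-14 | A 14-16 | C 16-18 | B 18-24 |
Completion: A=16  B=24  C=18  D=12  E=14
Turnaround (C−A): A=16  B=19  C=12  D=5  E=5
Waiting = turnaround − burst: A=7, B=13, C=10, D=0, E=3
Total waiting = 7 + 13 + 10 + 0 + 3 = 33

33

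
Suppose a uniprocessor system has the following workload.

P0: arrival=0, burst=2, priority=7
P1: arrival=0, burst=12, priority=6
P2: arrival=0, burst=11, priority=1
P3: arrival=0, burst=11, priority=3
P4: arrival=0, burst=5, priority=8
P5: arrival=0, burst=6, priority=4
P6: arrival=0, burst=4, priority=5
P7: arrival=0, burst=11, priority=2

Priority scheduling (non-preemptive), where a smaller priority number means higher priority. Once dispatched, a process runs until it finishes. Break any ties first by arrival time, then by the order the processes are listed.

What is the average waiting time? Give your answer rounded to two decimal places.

32.50

Schedule: | P2 0-11 | P7 11-22 | P3 22-33 | P5 33-39 | P6 39-43 | P1 43-55 | P0 55-57 | P4 57-62 |
Completion: P0=57  P1=55  P2=11  P3=33  P4=62  P5=39  P6=43  P7=22
Turnaround (C−A): P0=57  P1=55  P2=11  P3=33  P4=62  P5=39  P6=43  P7=22
Waiting times: P0=55, P1=43, P2=0, P3=22, P4=57, P5=33, P6=39, P7=11
Average waiting = (55+43+0+22+57+33+39+11) / 8 = 260/8 = 32.50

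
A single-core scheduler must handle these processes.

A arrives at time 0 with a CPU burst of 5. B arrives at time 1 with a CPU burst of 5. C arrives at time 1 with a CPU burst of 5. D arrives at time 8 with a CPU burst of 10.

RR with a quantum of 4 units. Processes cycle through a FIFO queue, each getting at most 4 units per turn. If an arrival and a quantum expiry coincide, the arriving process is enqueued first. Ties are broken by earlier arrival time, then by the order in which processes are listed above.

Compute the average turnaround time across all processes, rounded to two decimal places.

Timeline: | A 0-4 | B 4-8 | C 8-12 | A 12-13 | D 13-17 | B 17-18 | C 18-19 | D 19-25 |
Completion: A=13  B=18  C=19  D=25
Turnaround times: A=13, B=17, C=18, D=17
Average turnaround = (13+17+18+17) / 4 = 65/4 = 16.25

16.25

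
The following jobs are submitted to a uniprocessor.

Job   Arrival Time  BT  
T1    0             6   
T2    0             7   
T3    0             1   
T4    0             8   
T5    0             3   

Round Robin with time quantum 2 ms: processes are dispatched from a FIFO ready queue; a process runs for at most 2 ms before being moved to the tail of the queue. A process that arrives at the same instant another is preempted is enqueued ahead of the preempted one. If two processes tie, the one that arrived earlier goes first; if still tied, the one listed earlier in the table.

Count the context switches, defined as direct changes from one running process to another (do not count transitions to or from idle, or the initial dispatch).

13

Gantt: | T1 0-2 | T2 2-4 | T3 4-5 | T4 5-7 | T5 7-9 | T1 9-11 | T2 11-13 | T4 13-15 | T5 15-16 | T1 16-18 | T2 18-20 | T4 20-22 | T2 22-23 | T4 23-25 |
Completion: T1=18  T2=23  T3=5  T4=25  T5=16
Turnaround (C−A): T1=18  T2=23  T3=5  T4=25  T5=16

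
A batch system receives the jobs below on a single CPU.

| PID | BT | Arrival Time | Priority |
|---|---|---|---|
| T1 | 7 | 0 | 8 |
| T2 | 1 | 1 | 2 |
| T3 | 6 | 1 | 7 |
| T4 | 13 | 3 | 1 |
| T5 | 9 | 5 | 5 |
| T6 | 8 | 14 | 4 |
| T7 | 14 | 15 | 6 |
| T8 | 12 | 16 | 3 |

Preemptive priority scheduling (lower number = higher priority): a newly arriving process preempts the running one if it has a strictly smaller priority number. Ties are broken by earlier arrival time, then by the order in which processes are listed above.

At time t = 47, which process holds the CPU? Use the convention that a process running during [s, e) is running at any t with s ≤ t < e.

T7

Gantt: | T1 0-1 | T2 1-2 | T3 2-3 | T4 3-16 | T8 16-28 | T6 28-36 | T5 36-45 | T7 45-59 | T3 59-64 | T1 64-70 |
Completion: T1=70  T2=2  T3=64  T4=16  T5=45  T6=36  T7=59  T8=28
Turnaround (C−A): T1=70  T2=1  T3=63  T4=13  T5=40  T6=22  T7=44  T8=12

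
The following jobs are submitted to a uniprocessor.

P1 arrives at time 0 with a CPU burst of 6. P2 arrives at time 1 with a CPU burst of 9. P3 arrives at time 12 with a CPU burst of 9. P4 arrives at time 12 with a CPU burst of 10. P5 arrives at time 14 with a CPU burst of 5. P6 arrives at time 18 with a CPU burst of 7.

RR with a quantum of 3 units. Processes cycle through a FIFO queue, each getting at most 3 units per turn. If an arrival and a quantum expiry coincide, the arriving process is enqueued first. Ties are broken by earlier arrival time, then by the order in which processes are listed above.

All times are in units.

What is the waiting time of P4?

Gantt: | P1 0-3 | P2 3-6 | P1 6-9 | P2 9-12 | P3 12-15 | P4 15-18 | P2 18-21 | P5 21-24 | P3 24-27 | P6 27-30 | P4 30-33 | P5 33-35 | P3 35-38 | P6 38-41 | P4 41-44 | P6 44-45 | P4 45-46 |
Completion: P1=9  P2=21  P3=38  P4=46  P5=35  P6=45
Turnaround (C−A): P1=9  P2=20  P3=26  P4=34  P5=21  P6=27
Waiting(P4) = turnaround − burst = 34 − 10 = 24

24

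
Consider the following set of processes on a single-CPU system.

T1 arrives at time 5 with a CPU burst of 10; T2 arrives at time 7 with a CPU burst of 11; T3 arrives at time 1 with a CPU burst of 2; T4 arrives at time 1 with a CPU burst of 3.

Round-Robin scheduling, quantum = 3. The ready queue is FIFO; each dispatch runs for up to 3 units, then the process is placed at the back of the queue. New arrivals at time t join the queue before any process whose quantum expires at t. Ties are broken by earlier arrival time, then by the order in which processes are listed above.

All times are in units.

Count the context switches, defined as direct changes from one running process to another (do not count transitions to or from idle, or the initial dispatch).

9

Schedule: | idle 0-1 | T3 1-3 | T4 3-6 | T1 6-9 | T2 9-12 | T1 12-15 | T2 15-18 | T1 18-21 | T2 21-24 | T1 24-25 | T2 25-27 |
Completion: T1=25  T2=27  T3=3  T4=6
Turnaround (C−A): T1=20  T2=20  T3=2  T4=5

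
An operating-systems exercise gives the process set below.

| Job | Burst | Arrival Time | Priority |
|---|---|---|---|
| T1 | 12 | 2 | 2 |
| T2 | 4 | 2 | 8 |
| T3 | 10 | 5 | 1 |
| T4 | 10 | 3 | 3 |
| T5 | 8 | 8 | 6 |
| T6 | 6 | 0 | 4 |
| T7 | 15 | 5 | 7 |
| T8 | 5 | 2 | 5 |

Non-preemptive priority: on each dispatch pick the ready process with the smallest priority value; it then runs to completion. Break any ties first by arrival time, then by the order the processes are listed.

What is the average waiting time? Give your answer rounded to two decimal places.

Schedule: | T6 0-6 | T3 6-16 | T1 16-28 | T4 28-38 | T8 38-43 | T5 43-51 | T7 51-66 | T2 66-70 |
Completion: T1=28  T2=70  T3=16  T4=38  T5=51  T6=6  T7=66  T8=43
Waiting times: T1=14, T2=64, T3=1, T4=25, T5=35, T6=0, T7=46, T8=36
Average waiting = (14+64+1+25+35+0+46+36) / 8 = 221/8 = 27.63

27.63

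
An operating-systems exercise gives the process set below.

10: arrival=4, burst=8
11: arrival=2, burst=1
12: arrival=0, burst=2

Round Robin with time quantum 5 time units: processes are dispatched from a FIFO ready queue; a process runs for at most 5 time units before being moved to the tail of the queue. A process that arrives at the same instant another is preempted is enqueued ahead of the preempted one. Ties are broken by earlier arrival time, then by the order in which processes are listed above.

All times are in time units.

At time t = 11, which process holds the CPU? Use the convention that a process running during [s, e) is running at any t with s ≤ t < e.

Schedule: | 12 0-2 | 11 2-3 | idle 3-4 | 10 4-12 |
Completion: 10=12  11=3  12=2
Turnaround (C−A): 10=8  11=1  12=2

10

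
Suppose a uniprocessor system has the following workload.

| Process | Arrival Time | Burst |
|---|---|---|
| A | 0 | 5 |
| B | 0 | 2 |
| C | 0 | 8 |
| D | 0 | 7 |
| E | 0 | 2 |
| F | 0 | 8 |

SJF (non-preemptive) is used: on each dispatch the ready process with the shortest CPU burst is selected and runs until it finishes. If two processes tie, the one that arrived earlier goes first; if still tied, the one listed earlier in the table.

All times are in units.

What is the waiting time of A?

Gantt: | B 0-2 | E 2-4 | A 4-9 | D 9-16 | C 16-24 | F 24-32 |
Completion: A=9  B=2  C=24  D=16  E=4  F=32
Waiting(A) = turnaround − burst = 9 − 5 = 4

4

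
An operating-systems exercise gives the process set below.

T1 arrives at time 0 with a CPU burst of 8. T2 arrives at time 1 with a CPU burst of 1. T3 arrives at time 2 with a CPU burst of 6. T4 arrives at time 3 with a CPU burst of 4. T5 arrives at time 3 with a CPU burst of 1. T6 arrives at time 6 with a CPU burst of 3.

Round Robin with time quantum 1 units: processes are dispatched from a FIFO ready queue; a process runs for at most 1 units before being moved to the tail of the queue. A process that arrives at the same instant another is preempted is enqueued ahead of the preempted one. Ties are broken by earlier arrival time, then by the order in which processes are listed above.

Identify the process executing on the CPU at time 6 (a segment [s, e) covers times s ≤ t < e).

Gantt: | T1 0-1 | T2 1-2 | T1 2-3 | T3 3-4 | T4 4-5 | T5 5-6 | T1 6-7 | T3 7-8 | T4 8-9 | T6 9-10 | T1 10-11 | T3 11-12 | T4 12-13 | T6 13-14 | T1 14-15 | T3 15-16 | T4 16-17 | T6 17-18 | T1 18-19 | T3 19-20 | T1 20-21 | T3 21-22 | T1 22-23 |
Completion: T1=23  T2=2  T3=22  T4=17  T5=6  T6=18
Turnaround (C−A): T1=23  T2=1  T3=20  T4=14  T5=3  T6=12

T1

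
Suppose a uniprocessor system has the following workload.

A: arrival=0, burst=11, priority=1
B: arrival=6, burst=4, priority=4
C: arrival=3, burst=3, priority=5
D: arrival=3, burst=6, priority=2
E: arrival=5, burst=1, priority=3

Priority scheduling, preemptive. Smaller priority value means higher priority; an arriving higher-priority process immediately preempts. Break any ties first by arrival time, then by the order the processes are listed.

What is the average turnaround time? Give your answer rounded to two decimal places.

15.20

Timeline: | A 0-11 | D 11-17 | E 17-18 | B 18-22 | C 22-25 |
Completion: A=11  B=22  C=25  D=17  E=18
Turnaround (C−A): A=11  B=16  C=22  D=14  E=13
Turnaround times: A=11, B=16, C=22, D=14, E=13
Average turnaround = (11+16+22+14+13) / 5 = 76/5 = 15.20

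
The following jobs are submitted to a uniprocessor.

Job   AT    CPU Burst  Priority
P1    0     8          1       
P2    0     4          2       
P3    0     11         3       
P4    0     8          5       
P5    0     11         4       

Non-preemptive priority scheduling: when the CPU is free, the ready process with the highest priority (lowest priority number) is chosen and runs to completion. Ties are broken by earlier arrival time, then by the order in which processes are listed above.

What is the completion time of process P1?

8

Schedule: | P1 0-8 | P2 8-12 | P3 12-23 | P5 23-34 | P4 34-42 |
Completion: P1=8  P2=12  P3=23  P4=42  P5=34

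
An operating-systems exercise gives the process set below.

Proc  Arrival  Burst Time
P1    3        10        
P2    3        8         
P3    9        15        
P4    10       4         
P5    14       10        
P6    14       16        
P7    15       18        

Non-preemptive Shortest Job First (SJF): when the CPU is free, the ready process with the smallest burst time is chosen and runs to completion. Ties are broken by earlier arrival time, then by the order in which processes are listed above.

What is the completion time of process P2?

Timeline: | idle 0-3 | P2 3-11 | P4 11-15 | P1 15-25 | P5 25-35 | P3 35-50 | P6 50-66 | P7 66-84 |
Completion: P1=25  P2=11  P3=50  P4=15  P5=35  P6=66  P7=84

11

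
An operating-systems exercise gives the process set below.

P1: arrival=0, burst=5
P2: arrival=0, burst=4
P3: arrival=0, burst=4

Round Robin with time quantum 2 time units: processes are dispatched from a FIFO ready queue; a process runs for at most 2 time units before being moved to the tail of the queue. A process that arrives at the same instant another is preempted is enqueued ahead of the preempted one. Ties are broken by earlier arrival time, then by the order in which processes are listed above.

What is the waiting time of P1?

Timeline: | P1 0-2 | P2 2-4 | P3 4-6 | P1 6-8 | P2 8-10 | P3 10-12 | P1 12-13 |
Completion: P1=13  P2=10  P3=12
Waiting(P1) = turnaround − burst = 13 − 5 = 8

8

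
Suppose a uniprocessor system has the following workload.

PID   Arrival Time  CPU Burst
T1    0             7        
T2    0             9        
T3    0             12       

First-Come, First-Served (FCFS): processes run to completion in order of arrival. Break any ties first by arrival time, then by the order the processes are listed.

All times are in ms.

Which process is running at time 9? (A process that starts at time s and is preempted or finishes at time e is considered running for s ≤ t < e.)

Schedule: | T1 0-7 | T2 7-16 | T3 16-28 |
Completion: T1=7  T2=16  T3=28
Turnaround (C−A): T1=7  T2=16  T3=28

T2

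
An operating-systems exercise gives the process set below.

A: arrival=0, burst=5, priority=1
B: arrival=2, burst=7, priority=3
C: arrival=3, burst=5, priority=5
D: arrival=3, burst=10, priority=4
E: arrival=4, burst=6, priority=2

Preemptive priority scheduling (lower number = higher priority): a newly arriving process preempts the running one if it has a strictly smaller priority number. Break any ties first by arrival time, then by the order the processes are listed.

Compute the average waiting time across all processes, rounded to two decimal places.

10.00

Schedule: | A 0-5 | E 5-11 | B 11-18 | D 18-28 | C 28-33 |
Completion: A=5  B=18  C=33  D=28  E=11
Turnaround (C−A): A=5  B=16  C=30  D=25  E=7
Waiting times: A=0, B=9, C=25, D=15, E=1
Average waiting = (0+9+25+15+1) / 5 = 50/5 = 10.00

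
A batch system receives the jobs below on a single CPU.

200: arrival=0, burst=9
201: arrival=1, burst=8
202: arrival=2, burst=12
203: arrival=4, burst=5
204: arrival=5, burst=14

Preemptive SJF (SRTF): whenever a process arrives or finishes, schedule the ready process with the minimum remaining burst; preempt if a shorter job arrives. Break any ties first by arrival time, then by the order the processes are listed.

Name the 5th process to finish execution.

204

Schedule: | 200 0-9 | 203 9-14 | 201 14-22 | 202 22-34 | 204 34-48 |
Completion: 200=9  201=22  202=34  203=14  204=48
Finish order: 200 → 203 → 201 → 202 → 204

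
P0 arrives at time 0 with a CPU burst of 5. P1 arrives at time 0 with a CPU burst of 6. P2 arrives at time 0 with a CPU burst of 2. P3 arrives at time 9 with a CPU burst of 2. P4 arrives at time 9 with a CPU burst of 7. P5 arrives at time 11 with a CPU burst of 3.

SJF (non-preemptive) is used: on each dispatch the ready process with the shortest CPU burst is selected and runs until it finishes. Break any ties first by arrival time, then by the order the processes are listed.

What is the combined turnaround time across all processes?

51

Gantt: | P2 0-2 | P0 2-7 | P1 7-13 | P3 13-15 | P5 15-18 | P4 18-25 |
Completion: P0=7  P1=13  P2=2  P3=15  P4=25  P5=18
Turnaround (C−A): P0=7  P1=13  P2=2  P3=6  P4=16  P5=7
Turnaround = completion − arrival: P0=7, P1=13, P2=2, P3=6, P4=16, P5=7
Total turnaround = 7 + 13 + 2 + 6 + 16 + 7 = 51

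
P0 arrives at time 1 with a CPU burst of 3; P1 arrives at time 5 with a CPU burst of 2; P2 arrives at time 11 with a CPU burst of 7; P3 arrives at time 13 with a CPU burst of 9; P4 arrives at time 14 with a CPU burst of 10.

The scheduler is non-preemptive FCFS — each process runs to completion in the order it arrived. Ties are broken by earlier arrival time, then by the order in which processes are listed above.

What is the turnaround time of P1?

2

Gantt: | idle 0-1 | P0 1-4 | idle 4-5 | P1 5-7 | idle 7-11 | P2 11-18 | P3 18-27 | P4 27-37 |
Completion: P0=4  P1=7  P2=18  P3=27  P4=37
Turnaround(P1) = completion − arrival = 7 − 5 = 2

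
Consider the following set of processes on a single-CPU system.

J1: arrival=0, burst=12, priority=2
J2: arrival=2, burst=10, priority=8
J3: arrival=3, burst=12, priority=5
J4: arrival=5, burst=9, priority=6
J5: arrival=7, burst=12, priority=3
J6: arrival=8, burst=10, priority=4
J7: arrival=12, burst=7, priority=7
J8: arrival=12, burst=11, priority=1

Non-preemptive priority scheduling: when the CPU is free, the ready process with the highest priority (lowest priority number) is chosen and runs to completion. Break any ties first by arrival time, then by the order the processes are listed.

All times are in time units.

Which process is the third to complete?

J5

Schedule: | J1 0-12 | J8 12-23 | J5 23-35 | J6 35-45 | J3 45-57 | J4 57-66 | J7 66-73 | J2 73-83 |
Completion: J1=12  J2=83  J3=57  J4=66  J5=35  J6=45  J7=73  J8=23
Turnaround (C−A): J1=12  J2=81  J3=54  J4=61  J5=28  J6=37  J7=61  J8=11
Finish order: J1 → J8 → J5 → J6 → J3 → J4 → J7 → J2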